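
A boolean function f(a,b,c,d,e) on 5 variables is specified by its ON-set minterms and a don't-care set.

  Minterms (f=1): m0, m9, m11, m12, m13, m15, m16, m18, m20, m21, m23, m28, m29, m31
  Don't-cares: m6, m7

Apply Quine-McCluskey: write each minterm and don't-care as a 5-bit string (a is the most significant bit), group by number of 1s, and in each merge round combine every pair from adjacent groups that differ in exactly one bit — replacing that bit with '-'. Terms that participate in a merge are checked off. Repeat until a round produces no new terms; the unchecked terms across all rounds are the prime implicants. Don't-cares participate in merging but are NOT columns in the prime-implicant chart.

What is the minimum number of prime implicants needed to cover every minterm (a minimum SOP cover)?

Round 0: 00000✓ 00110✓ 00111✓ 01001✓ 01011✓ 01100✓ 01101✓ 01111✓ 10000✓ 10010✓ 10100✓ 10101✓ 10111✓ 11100✓ 11101✓ 11111✓
Round 1: -0000 -0111✓ -1100✓ -1101✓ -1111✓ 0-111✓ 0011- 01-01✓ 01-11✓ 010-1✓ 011-1✓ 0110-✓ 1-100✓ 1-101✓ 1-111✓ 10-00 100-0 101-1✓ 1010-✓ 111-1✓ 1110-✓
Round 2: --111 -11-1 -110- 01--1 1-1-1 1-10-
PIs = {--111, -0000, -11-1, -110-, 0011-, 01--1, 1-1-1, 1-10-, 10-00, 100-0}
Coverage chart:
  m0: -0000 ←essential
  m9: 01--1 ←essential
  m11: 01--1 ←essential
  m12: -110- ←essential
  m13: -11-1,-110-,01--1
  m15: --111,-11-1,01--1
  m16: -0000,10-00,100-0
  m18: 100-0 ←essential
  m20: 1-10-,10-00
  m21: 1-1-1,1-10-
  m23: --111,1-1-1
  m28: -110-,1-10-
  m29: -11-1,-110-,1-1-1,1-10-
  m31: --111,-11-1,1-1-1
Essential: -0000, -110-, 01--1, 100-0
Petrick residual → --111, 1-10-
Min cover (6 terms): cde + b'c'd'e' + bcd' + a'be + acd' + ab'c'e'

6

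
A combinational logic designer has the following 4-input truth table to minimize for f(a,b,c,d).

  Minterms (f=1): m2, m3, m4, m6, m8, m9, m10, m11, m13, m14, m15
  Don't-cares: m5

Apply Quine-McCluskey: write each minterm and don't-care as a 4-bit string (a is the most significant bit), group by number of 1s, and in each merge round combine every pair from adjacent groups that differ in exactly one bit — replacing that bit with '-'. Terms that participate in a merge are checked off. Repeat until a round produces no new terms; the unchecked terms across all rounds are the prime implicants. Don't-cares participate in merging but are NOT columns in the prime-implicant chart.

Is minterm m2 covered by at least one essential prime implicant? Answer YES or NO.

YES

size-2^0 implicants → 0010(✓)  0011(✓)  0100(✓)  0101(✓)  0110(✓)  1000(✓)  1001(✓)  1010(✓)  1011(✓)  1101(✓)  1110(✓)  1111(✓)
size-2^1 implicants → -010(✓)  -011(✓)  -101  -110(✓)  0-10(✓)  001-(✓)  01-0  010-  1-01(✓)  1-10(✓)  1-11(✓)  10-0(✓)  10-1(✓)  100-(✓)  101-(✓)  11-1(✓)  111-(✓)
size-2^2 implicants → --10  -01-  1--1  1-1-  10--
Unchecked terms (primes): --10, -01-, -101, 01-0, 010-, 1--1, 1-1-, 10--
Minterm coverage:
  m2 ⊆ --10,-01-
  m3 ⊆ -01- [E]
  m4 ⊆ 01-0,010-
  m6 ⊆ --10,01-0
  m8 ⊆ 10-- [E]
  m9 ⊆ 1--1,10--
  m10 ⊆ --10,-01-,1-1-,10--
  m11 ⊆ -01-,1--1,1-1-,10--
  m13 ⊆ -101,1--1
  m14 ⊆ --10,1-1-
  m15 ⊆ 1--1,1-1-
E = {-01-, 10--}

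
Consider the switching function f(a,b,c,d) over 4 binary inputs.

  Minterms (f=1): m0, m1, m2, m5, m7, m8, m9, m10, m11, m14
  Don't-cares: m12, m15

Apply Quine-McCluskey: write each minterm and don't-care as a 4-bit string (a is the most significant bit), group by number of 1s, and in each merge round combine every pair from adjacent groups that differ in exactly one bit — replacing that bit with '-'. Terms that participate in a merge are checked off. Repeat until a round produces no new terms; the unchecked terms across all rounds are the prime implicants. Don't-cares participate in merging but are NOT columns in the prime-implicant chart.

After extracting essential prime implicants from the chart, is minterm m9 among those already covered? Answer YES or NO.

Round 0: 0000✓ 0001✓ 0010✓ 0101✓ 0111✓ 1000✓ 1001✓ 1010✓ 1011✓ 1100✓ 1110✓ 1111✓
Round 1: -000✓ -001✓ -010✓ -111 0-01 00-0✓ 000-✓ 01-1 1-00✓ 1-10✓ 1-11✓ 10-0✓ 10-1✓ 100-✓ 101-✓ 11-0✓ 111-✓
Round 2: -0-0 -00- 1--0 1-1- 10--
PIs = {-0-0, -00-, -111, 0-01, 01-1, 1--0, 1-1-, 10--}
Coverage chart:
  m0: -0-0,-00-
  m1: -00-,0-01
  m2: -0-0 ←essential
  m5: 0-01,01-1
  m7: -111,01-1
  m8: -0-0,-00-,1--0,10--
  m9: -00-,10--
  m10: -0-0,1--0,1-1-,10--
  m11: 1-1-,10--
  m14: 1--0,1-1-
Essential: -0-0

NO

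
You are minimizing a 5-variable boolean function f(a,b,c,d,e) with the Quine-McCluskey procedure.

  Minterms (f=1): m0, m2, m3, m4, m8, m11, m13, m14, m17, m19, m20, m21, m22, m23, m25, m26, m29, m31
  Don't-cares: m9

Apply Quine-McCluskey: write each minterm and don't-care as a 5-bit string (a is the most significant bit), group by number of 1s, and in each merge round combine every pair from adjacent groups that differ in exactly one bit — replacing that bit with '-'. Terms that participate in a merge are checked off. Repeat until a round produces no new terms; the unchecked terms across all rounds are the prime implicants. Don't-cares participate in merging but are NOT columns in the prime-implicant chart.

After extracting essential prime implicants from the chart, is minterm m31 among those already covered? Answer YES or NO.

YES

size-2^0 implicants → 00000(✓)  00010(✓)  00011(✓)  00100(✓)  01000(✓)  01001(✓)  01011(✓)  01101(✓)  01110  10001(✓)  10011(✓)  10100(✓)  10101(✓)  10110(✓)  10111(✓)  11001(✓)  11010  11101(✓)  11111(✓)
size-2^1 implicants → -0011  -0100  -1001(✓)  -1101(✓)  0-000  0-011  00-00  000-0  0001-  01-01(✓)  010-1  0100-  1-001(✓)  1-101(✓)  1-111(✓)  10-01(✓)  10-11(✓)  100-1(✓)  101-0(✓)  101-1(✓)  1010-(✓)  1011-(✓)  11-01(✓)  111-1(✓)
size-2^2 implicants → -1-01  1--01  1-1-1  10--1  101--
Unchecked terms (primes): -0011, -0100, -1-01, 0-000, 0-011, 00-00, 000-0, 0001-, 010-1, 0100-, 01110, 1--01, 1-1-1, 10--1, 101--, 11010
Minterm coverage:
  m0 ⊆ 0-000,00-00,000-0
  m2 ⊆ 000-0,0001-
  m3 ⊆ -0011,0-011,0001-
  m4 ⊆ -0100,00-00
  m8 ⊆ 0-000,0100-
  m11 ⊆ 0-011,010-1
  m13 ⊆ -1-01 [E]
  m14 ⊆ 01110 [E]
  m17 ⊆ 1--01,10--1
  m19 ⊆ -0011,10--1
  m20 ⊆ -0100,101--
  m21 ⊆ 1--01,1-1-1,10--1,101--
  m22 ⊆ 101-- [E]
  m23 ⊆ 1-1-1,10--1,101--
  m25 ⊆ -1-01,1--01
  m26 ⊆ 11010 [E]
  m29 ⊆ -1-01,1--01,1-1-1
  m31 ⊆ 1-1-1 [E]
E = {-1-01, 01110, 1-1-1, 101--, 11010}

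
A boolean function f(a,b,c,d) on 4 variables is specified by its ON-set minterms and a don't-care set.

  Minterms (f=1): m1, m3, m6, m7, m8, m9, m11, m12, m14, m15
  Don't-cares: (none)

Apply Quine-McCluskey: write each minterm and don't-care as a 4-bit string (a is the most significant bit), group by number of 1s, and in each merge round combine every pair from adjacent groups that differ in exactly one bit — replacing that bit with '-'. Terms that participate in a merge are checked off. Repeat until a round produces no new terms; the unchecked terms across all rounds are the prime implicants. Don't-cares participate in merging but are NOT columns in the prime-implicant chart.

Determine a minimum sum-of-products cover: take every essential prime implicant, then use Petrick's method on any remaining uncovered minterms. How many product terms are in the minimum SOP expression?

3

size-2^0 implicants → 0001(✓)  0011(✓)  0110(✓)  0111(✓)  1000(✓)  1001(✓)  1011(✓)  1100(✓)  1110(✓)  1111(✓)
size-2^1 implicants → -001(✓)  -011(✓)  -110(✓)  -111(✓)  0-11(✓)  00-1(✓)  011-(✓)  1-00  1-11(✓)  10-1(✓)  100-  11-0  111-(✓)
size-2^2 implicants → --11  -0-1  -11-
Unchecked terms (primes): --11, -0-1, -11-, 1-00, 100-, 11-0
Minterm coverage:
  m1 ⊆ -0-1 [E]
  m3 ⊆ --11,-0-1
  m6 ⊆ -11- [E]
  m7 ⊆ --11,-11-
  m8 ⊆ 1-00,100-
  m9 ⊆ -0-1,100-
  m11 ⊆ --11,-0-1
  m12 ⊆ 1-00,11-0
  m14 ⊆ -11-,11-0
  m15 ⊆ --11,-11-
E = {-0-1, -11-}
Petrick residual → 1-00
Cover = b'd + bc + ac'd'  |cover|=3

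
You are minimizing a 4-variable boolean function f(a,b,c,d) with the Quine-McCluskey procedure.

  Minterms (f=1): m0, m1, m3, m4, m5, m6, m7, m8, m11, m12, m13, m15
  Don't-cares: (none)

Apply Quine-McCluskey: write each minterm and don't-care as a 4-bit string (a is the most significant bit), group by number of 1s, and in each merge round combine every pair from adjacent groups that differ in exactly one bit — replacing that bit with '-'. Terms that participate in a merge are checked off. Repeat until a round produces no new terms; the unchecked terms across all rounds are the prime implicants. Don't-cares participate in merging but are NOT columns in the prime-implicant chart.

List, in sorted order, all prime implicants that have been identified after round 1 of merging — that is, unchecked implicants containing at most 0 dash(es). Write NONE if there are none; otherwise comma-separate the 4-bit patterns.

NONE

[col 0] 0000*, 0001*, 0011*, 0100*, 0101*, 0110*, 0111*, 1000*, 1011*, 1100*, 1101*, 1111*
[col 1] -000*, -011*, -100*, -101*, -111*, 0-00*, 0-01*, 0-11*, 00-1*, 000-*, 01-0*, 01-1*, 010-*, 011-*, 1-00*, 1-11*, 11-1*, 110-*
[col 2] --00, --11, -1-1, -10-, 0--1, 0-0-, 01--
Prime implicants: --00, --11, -1-1, -10-, 0--1, 0-0-, 01--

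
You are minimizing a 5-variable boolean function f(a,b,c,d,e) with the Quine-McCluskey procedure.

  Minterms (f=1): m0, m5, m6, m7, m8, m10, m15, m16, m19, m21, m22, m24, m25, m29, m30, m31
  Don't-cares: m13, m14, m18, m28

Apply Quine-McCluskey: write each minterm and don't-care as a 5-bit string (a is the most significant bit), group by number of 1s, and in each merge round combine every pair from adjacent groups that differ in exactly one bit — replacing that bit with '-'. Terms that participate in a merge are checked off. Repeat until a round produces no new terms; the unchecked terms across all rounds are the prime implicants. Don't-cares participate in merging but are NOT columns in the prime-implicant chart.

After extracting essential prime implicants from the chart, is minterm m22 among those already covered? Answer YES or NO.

NO

[col 0] 00000*, 00101*, 00110*, 00111*, 01000*, 01010*, 01101*, 01110*, 01111*, 10000*, 10010*, 10011*, 10101*, 10110*, 11000*, 11001*, 11100*, 11101*, 11110*, 11111*
[col 1] -0000*, -0101*, -0110*, -1000*, -1101*, -1110*, -1111*, 0-000*, 0-101*, 0-110*, 0-111*, 001-1*, 0011-*, 01-10, 010-0, 011-1*, 0111-*, 1-000*, 1-101*, 1-110*, 10-10, 100-0, 1001-, 11-00*, 11-01*, 1100-*, 111-0*, 111-1*, 1110-*, 1111-*
[col 2] --000, --101, --110, -11-1, -111-, 0-1-1, 0-11-, 11-0-, 111--
Prime implicants: --000, --101, --110, -11-1, -111-, 0-1-1, 0-11-, 01-10, 010-0, 10-10, 100-0, 1001-, 11-0-, 111--
PI chart (minterm → PIs covering it):
  0 | --000  (sole → essential)
  5 | --101,0-1-1
  6 | --110,0-11-
  7 | 0-1-1,0-11-
  8 | --000,010-0
  10 | 01-10,010-0
  15 | -11-1,-111-,0-1-1,0-11-
  16 | --000,100-0
  19 | 1001-  (sole → essential)
  21 | --101  (sole → essential)
  22 | --110,10-10
  24 | --000,11-0-
  25 | 11-0-  (sole → essential)
  29 | --101,-11-1,11-0-,111--
  30 | --110,-111-,111--
  31 | -11-1,-111-,111--
Essential prime implicants: --000, --101, 1001-, 11-0-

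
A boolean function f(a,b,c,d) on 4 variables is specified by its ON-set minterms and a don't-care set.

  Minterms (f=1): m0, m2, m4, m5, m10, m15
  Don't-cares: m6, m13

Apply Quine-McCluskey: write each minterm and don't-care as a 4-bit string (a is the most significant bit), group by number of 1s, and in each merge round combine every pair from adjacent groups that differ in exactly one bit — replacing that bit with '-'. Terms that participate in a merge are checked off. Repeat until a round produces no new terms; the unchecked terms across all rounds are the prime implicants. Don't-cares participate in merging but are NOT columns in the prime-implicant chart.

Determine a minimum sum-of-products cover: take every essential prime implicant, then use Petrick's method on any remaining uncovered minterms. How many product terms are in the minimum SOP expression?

4

[col 0] 0000*, 0010*, 0100*, 0101*, 0110*, 1010*, 1101*, 1111*
[col 1] -010, -101, 0-00*, 0-10*, 00-0*, 01-0*, 010-, 11-1
[col 2] 0--0
Prime implicants: -010, -101, 0--0, 010-, 11-1
PI chart (minterm → PIs covering it):
  0 | 0--0  (sole → essential)
  2 | -010,0--0
  4 | 0--0,010-
  5 | -101,010-
  10 | -010  (sole → essential)
  15 | 11-1  (sole → essential)
Essential prime implicants: -010, 0--0, 11-1
Petrick residual → -101
Minimum SOP uses 4 PIs: b'cd' + bc'd + a'd' + abd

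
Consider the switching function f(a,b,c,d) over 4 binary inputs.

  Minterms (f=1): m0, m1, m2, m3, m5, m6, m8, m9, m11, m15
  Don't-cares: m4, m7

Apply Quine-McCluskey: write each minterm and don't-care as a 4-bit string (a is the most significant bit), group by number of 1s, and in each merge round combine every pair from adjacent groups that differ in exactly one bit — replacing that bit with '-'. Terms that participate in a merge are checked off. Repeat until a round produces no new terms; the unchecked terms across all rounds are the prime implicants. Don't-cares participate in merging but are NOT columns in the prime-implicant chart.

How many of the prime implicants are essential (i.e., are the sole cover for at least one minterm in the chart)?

3

[col 0] 0000*, 0001*, 0010*, 0011*, 0100*, 0101*, 0110*, 0111*, 1000*, 1001*, 1011*, 1111*
[col 1] -000*, -001*, -011*, -111*, 0-00*, 0-01*, 0-10*, 0-11*, 00-0*, 00-1*, 000-*, 001-*, 01-0*, 01-1*, 010-*, 011-*, 1-11*, 10-1*, 100-*
[col 2] --11, -0-1, -00-, 0--0*, 0--1*, 0-0-*, 0-1-*, 00--*, 01--*
[col 3] 0---
Prime implicants: --11, -0-1, -00-, 0---
PI chart (minterm → PIs covering it):
  0 | -00-,0---
  1 | -0-1,-00-,0---
  2 | 0---  (sole → essential)
  3 | --11,-0-1,0---
  5 | 0---  (sole → essential)
  6 | 0---  (sole → essential)
  8 | -00-  (sole → essential)
  9 | -0-1,-00-
  11 | --11,-0-1
  15 | --11  (sole → essential)
Essential prime implicants: --11, -00-, 0---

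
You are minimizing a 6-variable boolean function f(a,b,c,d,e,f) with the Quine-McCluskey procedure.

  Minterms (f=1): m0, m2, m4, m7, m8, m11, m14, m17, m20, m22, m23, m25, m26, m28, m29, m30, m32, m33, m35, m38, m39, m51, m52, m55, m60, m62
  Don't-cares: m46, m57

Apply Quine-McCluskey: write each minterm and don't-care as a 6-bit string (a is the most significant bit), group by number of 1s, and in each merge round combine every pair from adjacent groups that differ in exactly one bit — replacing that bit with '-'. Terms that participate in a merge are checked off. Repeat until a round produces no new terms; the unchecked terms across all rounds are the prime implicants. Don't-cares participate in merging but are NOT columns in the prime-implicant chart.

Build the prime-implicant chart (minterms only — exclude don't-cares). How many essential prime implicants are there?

9

Round 0: 000000✓ 000010✓ 000100✓ 000111✓ 001000✓ 001011 001110✓ 010001✓ 010100✓ 010110✓ 010111✓ 011001✓ 011010✓ 011100✓ 011101✓ 011110✓ 100000✓ 100001✓ 100011✓ 100110✓ 100111✓ 101110✓ 110011✓ 110100✓ 110111✓ 111001✓ 111100✓ 111110✓
Round 1: -00000 -00111✓ -01110✓ -10100✓ -10111✓ -11001 -11100✓ -11110✓ 0-0100 0-0111✓ 0-1110✓ 00-000 000-00 0000-0 01-001 01-100✓ 01-110✓ 0101-0✓ 01011- 011-01 011-10 0111-0✓ 01110- 1-0011✓ 1-0111✓ 1-1110✓ 10-110 100-11✓ 1000-1 10000- 10011- 11-100✓ 110-11✓ 1111-0✓
Round 2: --0111 --1110 -1-100 -111-0 01-1-0 1-0-11
PIs = {--0111, --1110, -00000, -1-100, -11001, -111-0, 0-0100, 00-000, 000-00, 0000-0, 001011, 01-001, 01-1-0, 01011-, 011-01, 011-10, 01110-, 1-0-11, 10-110, 1000-1, 10000-, 10011-}
Coverage chart:
  m0: -00000,00-000,000-00,0000-0
  m2: 0000-0 ←essential
  m4: 0-0100,000-00
  m7: --0111 ←essential
  m8: 00-000 ←essential
  m11: 001011 ←essential
  m14: --1110 ←essential
  m17: 01-001 ←essential
  m20: -1-100,0-0100,01-1-0
  m22: 01-1-0,01011-
  m23: --0111,01011-
  m25: -11001,01-001,011-01
  m26: 011-10 ←essential
  m28: -1-100,-111-0,01-1-0,01110-
  m29: 011-01,01110-
  m30: --1110,-111-0,01-1-0,011-10
  m32: -00000,10000-
  m33: 1000-1,10000-
  m35: 1-0-11,1000-1
  m38: 10-110,10011-
  m39: --0111,1-0-11,10011-
  m51: 1-0-11 ←essential
  m52: -1-100 ←essential
  m55: --0111,1-0-11
  m60: -1-100,-111-0
  m62: --1110,-111-0
Essential: --0111, --1110, -1-100, 00-000, 0000-0, 001011, 01-001, 011-10, 1-0-11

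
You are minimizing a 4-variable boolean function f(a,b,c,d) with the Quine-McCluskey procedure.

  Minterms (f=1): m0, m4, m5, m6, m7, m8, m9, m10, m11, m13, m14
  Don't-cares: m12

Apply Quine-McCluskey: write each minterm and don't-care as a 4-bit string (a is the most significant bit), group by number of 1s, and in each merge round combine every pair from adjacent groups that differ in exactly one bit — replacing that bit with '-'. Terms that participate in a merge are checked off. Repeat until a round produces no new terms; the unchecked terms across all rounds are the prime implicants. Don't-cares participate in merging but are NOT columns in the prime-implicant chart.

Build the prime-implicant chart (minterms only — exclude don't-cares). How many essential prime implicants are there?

Round 0: 0000✓ 0100✓ 0101✓ 0110✓ 0111✓ 1000✓ 1001✓ 1010✓ 1011✓ 1100✓ 1101✓ 1110✓
Round 1: -000✓ -100✓ -101✓ -110✓ 0-00✓ 01-0✓ 01-1✓ 010-✓ 011-✓ 1-00✓ 1-01✓ 1-10✓ 10-0✓ 10-1✓ 100-✓ 101-✓ 11-0✓ 110-✓
Round 2: --00 -1-0 -10- 01-- 1--0 1-0- 10--
PIs = {--00, -1-0, -10-, 01--, 1--0, 1-0-, 10--}
Coverage chart:
  m0: --00 ←essential
  m4: --00,-1-0,-10-,01--
  m5: -10-,01--
  m6: -1-0,01--
  m7: 01-- ←essential
  m8: --00,1--0,1-0-,10--
  m9: 1-0-,10--
  m10: 1--0,10--
  m11: 10-- ←essential
  m13: -10-,1-0-
  m14: -1-0,1--0
Essential: --00, 01--, 10--

3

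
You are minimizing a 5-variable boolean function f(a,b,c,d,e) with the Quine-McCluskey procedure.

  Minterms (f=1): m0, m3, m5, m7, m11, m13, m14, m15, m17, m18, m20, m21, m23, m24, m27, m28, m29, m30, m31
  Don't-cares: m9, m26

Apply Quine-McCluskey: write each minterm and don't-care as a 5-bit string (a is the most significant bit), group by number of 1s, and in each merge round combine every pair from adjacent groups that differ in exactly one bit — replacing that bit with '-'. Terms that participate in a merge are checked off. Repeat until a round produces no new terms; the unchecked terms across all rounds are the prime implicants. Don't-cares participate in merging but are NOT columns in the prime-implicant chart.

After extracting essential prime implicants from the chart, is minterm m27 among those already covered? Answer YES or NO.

NO

size-2^0 implicants → 00000  00011(✓)  00101(✓)  00111(✓)  01001(✓)  01011(✓)  01101(✓)  01110(✓)  01111(✓)  10001(✓)  10010(✓)  10100(✓)  10101(✓)  10111(✓)  11000(✓)  11010(✓)  11011(✓)  11100(✓)  11101(✓)  11110(✓)  11111(✓)
size-2^1 implicants → -0101(✓)  -0111(✓)  -1011(✓)  -1101(✓)  -1110(✓)  -1111(✓)  0-011(✓)  0-101(✓)  0-111(✓)  00-11(✓)  001-1(✓)  01-01(✓)  01-11(✓)  010-1(✓)  011-1(✓)  0111-(✓)  1-010  1-100(✓)  1-101(✓)  1-111(✓)  10-01  101-1(✓)  1010-(✓)  11-00(✓)  11-10(✓)  11-11(✓)  110-0(✓)  1101-(✓)  111-0(✓)  111-1(✓)  1110-(✓)  1111-(✓)
size-2^2 implicants → --101(✓)  --111(✓)  -01-1(✓)  -1-11  -11-1(✓)  -111-  0--11  0-1-1(✓)  01--1  1-1-1(✓)  1-10-  11--0  11-1-  111--
size-2^3 implicants → --1-1
Unchecked terms (primes): --1-1, -1-11, -111-, 0--11, 00000, 01--1, 1-010, 1-10-, 10-01, 11--0, 11-1-, 111--
Minterm coverage:
  m0 ⊆ 00000 [E]
  m3 ⊆ 0--11 [E]
  m5 ⊆ --1-1 [E]
  m7 ⊆ --1-1,0--11
  m11 ⊆ -1-11,0--11,01--1
  m13 ⊆ --1-1,01--1
  m14 ⊆ -111- [E]
  m15 ⊆ --1-1,-1-11,-111-,0--11,01--1
  m17 ⊆ 10-01 [E]
  m18 ⊆ 1-010 [E]
  m20 ⊆ 1-10- [E]
  m21 ⊆ --1-1,1-10-,10-01
  m23 ⊆ --1-1 [E]
  m24 ⊆ 11--0 [E]
  m27 ⊆ -1-11,11-1-
  m28 ⊆ 1-10-,11--0,111--
  m29 ⊆ --1-1,1-10-,111--
  m30 ⊆ -111-,11--0,11-1-,111--
  m31 ⊆ --1-1,-1-11,-111-,11-1-,111--
E = {--1-1, -111-, 0--11, 00000, 1-010, 1-10-, 10-01, 11--0}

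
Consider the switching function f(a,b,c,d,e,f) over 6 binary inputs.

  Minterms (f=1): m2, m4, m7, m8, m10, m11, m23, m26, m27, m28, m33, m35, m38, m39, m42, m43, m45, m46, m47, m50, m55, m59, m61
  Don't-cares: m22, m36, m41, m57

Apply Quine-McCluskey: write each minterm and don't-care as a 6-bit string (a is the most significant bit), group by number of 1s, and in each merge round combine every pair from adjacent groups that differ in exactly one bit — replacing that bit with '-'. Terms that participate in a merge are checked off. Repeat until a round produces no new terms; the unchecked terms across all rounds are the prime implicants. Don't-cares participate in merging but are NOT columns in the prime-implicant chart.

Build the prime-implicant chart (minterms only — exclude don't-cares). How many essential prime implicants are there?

9

size-2^0 implicants → 000010(✓)  000100(✓)  000111(✓)  001000(✓)  001010(✓)  001011(✓)  010110(✓)  010111(✓)  011010(✓)  011011(✓)  011100  100001(✓)  100011(✓)  100100(✓)  100110(✓)  100111(✓)  101001(✓)  101010(✓)  101011(✓)  101101(✓)  101110(✓)  101111(✓)  110010  110111(✓)  111001(✓)  111011(✓)  111101(✓)
size-2^1 implicants → -00100  -00111(✓)  -01010(✓)  -01011(✓)  -10111(✓)  -11011(✓)  0-0111(✓)  0-1010(✓)  0-1011(✓)  00-010  0010-0  00101-(✓)  01011-  01101-(✓)  1-0111(✓)  1-1001(✓)  1-1011(✓)  1-1101(✓)  10-001(✓)  10-011(✓)  10-110(✓)  10-111(✓)  100-11(✓)  1000-1(✓)  1001-0  10011-(✓)  101-01(✓)  101-10(✓)  101-11(✓)  1010-1(✓)  10101-(✓)  1011-1(✓)  10111-(✓)  111-01(✓)  1110-1(✓)
size-2^2 implicants → --0111  --1011  -0101-  0-101-  1-1-01  1-10-1  10--11  10-0-1  10-11-  101--1  101-1-
Unchecked terms (primes): --0111, --1011, -00100, -0101-, 0-101-, 00-010, 0010-0, 01011-, 011100, 1-1-01, 1-10-1, 10--11, 10-0-1, 10-11-, 1001-0, 101--1, 101-1-, 110010
Minterm coverage:
  m2 ⊆ 00-010 [E]
  m4 ⊆ -00100 [E]
  m7 ⊆ --0111 [E]
  m8 ⊆ 0010-0 [E]
  m10 ⊆ -0101-,0-101-,00-010,0010-0
  m11 ⊆ --1011,-0101-,0-101-
  m23 ⊆ --0111,01011-
  m26 ⊆ 0-101- [E]
  m27 ⊆ --1011,0-101-
  m28 ⊆ 011100 [E]
  m33 ⊆ 10-0-1 [E]
  m35 ⊆ 10--11,10-0-1
  m38 ⊆ 10-11-,1001-0
  m39 ⊆ --0111,10--11,10-11-
  m42 ⊆ -0101-,101-1-
  m43 ⊆ --1011,-0101-,1-10-1,10--11,10-0-1,101--1,101-1-
  m45 ⊆ 1-1-01,101--1
  m46 ⊆ 10-11-,101-1-
  m47 ⊆ 10--11,10-11-,101--1,101-1-
  m50 ⊆ 110010 [E]
  m55 ⊆ --0111 [E]
  m59 ⊆ --1011,1-10-1
  m61 ⊆ 1-1-01 [E]
E = {--0111, -00100, 0-101-, 00-010, 0010-0, 011100, 1-1-01, 10-0-1, 110010}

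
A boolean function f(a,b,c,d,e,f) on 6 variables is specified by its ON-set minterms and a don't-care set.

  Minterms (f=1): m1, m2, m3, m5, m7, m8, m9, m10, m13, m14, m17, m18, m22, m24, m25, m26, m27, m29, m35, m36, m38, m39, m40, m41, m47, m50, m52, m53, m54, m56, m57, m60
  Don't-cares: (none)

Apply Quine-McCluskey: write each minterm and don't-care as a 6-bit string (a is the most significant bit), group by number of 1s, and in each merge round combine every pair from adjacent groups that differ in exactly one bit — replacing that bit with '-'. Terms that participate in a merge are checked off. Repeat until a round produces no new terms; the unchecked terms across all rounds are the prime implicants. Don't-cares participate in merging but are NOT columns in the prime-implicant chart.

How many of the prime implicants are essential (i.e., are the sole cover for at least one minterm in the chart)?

[col 0] 000001*, 000010*, 000011*, 000101*, 000111*, 001000*, 001001*, 001010*, 001101*, 001110*, 010001*, 010010*, 010110*, 011000*, 011001*, 011010*, 011011*, 011101*, 100011*, 100100*, 100110*, 100111*, 101000*, 101001*, 101111*, 110010*, 110100*, 110101*, 110110*, 111000*, 111001*, 111100*
[col 1] -00011*, -00111*, -01000*, -01001*, -10010*, -10110*, -11000*, -11001*, 0-0001*, 0-0010*, 0-1000*, 0-1001*, 0-1010*, 0-1101*, 00-001*, 00-010*, 00-101*, 000-01*, 000-11*, 0000-1*, 00001-, 0001-1*, 001-01*, 001-10, 0010-0*, 00100-*, 01-001*, 01-010*, 010-10*, 011-01*, 0110-0*, 0110-1*, 01100-*, 01101-*, 1-0100*, 1-0110*, 1-1000*, 1-1001*, 10-111, 100-11*, 1001-0*, 10011-, 10100-*, 11-100, 110-10*, 1101-0*, 11010-, 111-00, 11100-*
[col 2] --1000*, --1001*, -00-11, -0100-*, -10-10, -1100-*, 0--001, 0--010, 0-1-01, 0-10-0, 0-100-*, 00--01, 000--1, 0110--, 1-01-0, 1-100-*
[col 3] --100-
Prime implicants: --100-, -00-11, -10-10, 0--001, 0--010, 0-1-01, 0-10-0, 00--01, 000--1, 00001-, 001-10, 0110--, 1-01-0, 10-111, 10011-, 11-100, 11010-, 111-00
PI chart (minterm → PIs covering it):
  1 | 0--001,00--01,000--1
  2 | 0--010,00001-
  3 | -00-11,000--1,00001-
  5 | 00--01,000--1
  7 | -00-11,000--1
  8 | --100-,0-10-0
  9 | --100-,0--001,0-1-01,00--01
  10 | 0--010,0-10-0,001-10
  13 | 0-1-01,00--01
  14 | 001-10  (sole → essential)
  17 | 0--001  (sole → essential)
  18 | -10-10,0--010
  22 | -10-10  (sole → essential)
  24 | --100-,0-10-0,0110--
  25 | --100-,0--001,0-1-01,0110--
  26 | 0--010,0-10-0,0110--
  27 | 0110--  (sole → essential)
  29 | 0-1-01  (sole → essential)
  35 | -00-11  (sole → essential)
  36 | 1-01-0  (sole → essential)
  38 | 1-01-0,10011-
  39 | -00-11,10-111,10011-
  40 | --100-  (sole → essential)
  41 | --100-  (sole → essential)
  47 | 10-111  (sole → essential)
  50 | -10-10  (sole → essential)
  52 | 1-01-0,11-100,11010-
  53 | 11010-  (sole → essential)
  54 | -10-10,1-01-0
  56 | --100-,111-00
  57 | --100-  (sole → essential)
  60 | 11-100,111-00
Essential prime implicants: --100-, -00-11, -10-10, 0--001, 0-1-01, 001-10, 0110--, 1-01-0, 10-111, 11010-

10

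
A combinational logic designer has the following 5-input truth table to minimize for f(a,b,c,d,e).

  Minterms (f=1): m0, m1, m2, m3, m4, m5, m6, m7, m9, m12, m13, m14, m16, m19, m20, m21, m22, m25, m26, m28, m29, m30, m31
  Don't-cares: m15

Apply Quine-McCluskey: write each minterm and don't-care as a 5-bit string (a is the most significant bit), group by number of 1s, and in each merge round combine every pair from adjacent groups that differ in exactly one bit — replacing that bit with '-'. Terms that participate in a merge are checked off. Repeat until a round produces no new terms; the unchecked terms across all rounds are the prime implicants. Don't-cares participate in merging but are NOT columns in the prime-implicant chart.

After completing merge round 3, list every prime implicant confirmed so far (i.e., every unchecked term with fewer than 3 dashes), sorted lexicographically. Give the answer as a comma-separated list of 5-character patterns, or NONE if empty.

-0-00, -0011, -1-01, 0--01, 11-10

Round 0: 00000✓ 00001✓ 00010✓ 00011✓ 00100✓ 00101✓ 00110✓ 00111✓ 01001✓ 01100✓ 01101✓ 01110✓ 01111✓ 10000✓ 10011✓ 10100✓ 10101✓ 10110✓ 11001✓ 11010✓ 11100✓ 11101✓ 11110✓ 11111✓
Round 1: -0000✓ -0011 -0100✓ -0101✓ -0110✓ -1001✓ -1100✓ -1101✓ -1110✓ -1111✓ 0-001✓ 0-100✓ 0-101✓ 0-110✓ 0-111✓ 00-00✓ 00-01✓ 00-10✓ 00-11✓ 000-0✓ 000-1✓ 0000-✓ 0001-✓ 001-0✓ 001-1✓ 0010-✓ 0011-✓ 01-01✓ 011-0✓ 011-1✓ 0110-✓ 0111-✓ 1-100✓ 1-101✓ 1-110✓ 10-00✓ 101-0✓ 1010-✓ 11-01✓ 11-10 111-0✓ 111-1✓ 1110-✓ 1111-✓
Round 2: --100✓ --101✓ --110✓ -0-00 -01-0✓ -010-✓ -1-01 -11-0✓ -11-1✓ -110-✓ -111-✓ 0--01 0-1-0✓ 0-1-1✓ 0-10-✓ 0-11-✓ 00--0✓ 00--1✓ 00-0-✓ 00-1-✓ 000--✓ 001--✓ 011--✓ 1-1-0✓ 1-10-✓ 111--✓
Round 3: --1-0 --10- -11-- 0-1-- 00---
PIs = {--1-0, --10-, -0-00, -0011, -1-01, -11--, 0--01, 0-1--, 00---, 11-10}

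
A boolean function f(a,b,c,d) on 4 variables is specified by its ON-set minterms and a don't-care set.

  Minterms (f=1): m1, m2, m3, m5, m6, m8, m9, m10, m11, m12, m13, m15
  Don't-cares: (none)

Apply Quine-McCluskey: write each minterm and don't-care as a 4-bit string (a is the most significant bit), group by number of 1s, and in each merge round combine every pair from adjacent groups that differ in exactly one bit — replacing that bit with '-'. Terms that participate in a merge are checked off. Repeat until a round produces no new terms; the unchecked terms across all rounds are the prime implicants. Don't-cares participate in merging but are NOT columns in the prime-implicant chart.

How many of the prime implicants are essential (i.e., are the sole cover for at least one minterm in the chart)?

4

[col 0] 0001*, 0010*, 0011*, 0101*, 0110*, 1000*, 1001*, 1010*, 1011*, 1100*, 1101*, 1111*
[col 1] -001*, -010*, -011*, -101*, 0-01*, 0-10, 00-1*, 001-*, 1-00*, 1-01*, 1-11*, 10-0*, 10-1*, 100-*, 101-*, 11-1*, 110-*
[col 2] --01, -0-1, -01-, 1--1, 1-0-, 10--
Prime implicants: --01, -0-1, -01-, 0-10, 1--1, 1-0-, 10--
PI chart (minterm → PIs covering it):
  1 | --01,-0-1
  2 | -01-,0-10
  3 | -0-1,-01-
  5 | --01  (sole → essential)
  6 | 0-10  (sole → essential)
  8 | 1-0-,10--
  9 | --01,-0-1,1--1,1-0-,10--
  10 | -01-,10--
  11 | -0-1,-01-,1--1,10--
  12 | 1-0-  (sole → essential)
  13 | --01,1--1,1-0-
  15 | 1--1  (sole → essential)
Essential prime implicants: --01, 0-10, 1--1, 1-0-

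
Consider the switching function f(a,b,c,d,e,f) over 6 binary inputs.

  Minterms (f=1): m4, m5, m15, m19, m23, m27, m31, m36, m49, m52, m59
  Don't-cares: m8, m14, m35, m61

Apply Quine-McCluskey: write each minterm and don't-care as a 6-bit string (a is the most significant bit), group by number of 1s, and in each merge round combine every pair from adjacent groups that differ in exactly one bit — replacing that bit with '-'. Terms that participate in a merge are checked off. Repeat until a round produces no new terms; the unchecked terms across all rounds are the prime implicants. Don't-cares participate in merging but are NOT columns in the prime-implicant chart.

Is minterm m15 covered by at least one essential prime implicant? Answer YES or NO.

NO

size-2^0 implicants → 000100(✓)  000101(✓)  001000  001110(✓)  001111(✓)  010011(✓)  010111(✓)  011011(✓)  011111(✓)  100011  100100(✓)  110001  110100(✓)  111011(✓)  111101
size-2^1 implicants → -00100  -11011  0-1111  00010-  00111-  01-011(✓)  01-111(✓)  010-11(✓)  011-11(✓)  1-0100
size-2^2 implicants → 01--11
Unchecked terms (primes): -00100, -11011, 0-1111, 00010-, 001000, 00111-, 01--11, 1-0100, 100011, 110001, 111101
Minterm coverage:
  m4 ⊆ -00100,00010-
  m5 ⊆ 00010- [E]
  m15 ⊆ 0-1111,00111-
  m19 ⊆ 01--11 [E]
  m23 ⊆ 01--11 [E]
  m27 ⊆ -11011,01--11
  m31 ⊆ 0-1111,01--11
  m36 ⊆ -00100,1-0100
  m49 ⊆ 110001 [E]
  m52 ⊆ 1-0100 [E]
  m59 ⊆ -11011 [E]
E = {-11011, 00010-, 01--11, 1-0100, 110001}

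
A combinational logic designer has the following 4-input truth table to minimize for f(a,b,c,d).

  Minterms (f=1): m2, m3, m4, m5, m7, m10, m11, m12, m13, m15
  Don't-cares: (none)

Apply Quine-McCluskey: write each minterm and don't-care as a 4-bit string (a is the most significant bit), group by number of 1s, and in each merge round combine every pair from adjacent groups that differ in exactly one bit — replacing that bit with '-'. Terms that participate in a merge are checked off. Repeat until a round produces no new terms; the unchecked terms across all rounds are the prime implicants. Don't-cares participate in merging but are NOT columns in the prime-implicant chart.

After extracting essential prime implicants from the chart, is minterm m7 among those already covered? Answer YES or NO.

NO

size-2^0 implicants → 0010(✓)  0011(✓)  0100(✓)  0101(✓)  0111(✓)  1010(✓)  1011(✓)  1100(✓)  1101(✓)  1111(✓)
size-2^1 implicants → -010(✓)  -011(✓)  -100(✓)  -101(✓)  -111(✓)  0-11(✓)  001-(✓)  01-1(✓)  010-(✓)  1-11(✓)  101-(✓)  11-1(✓)  110-(✓)
size-2^2 implicants → --11  -01-  -1-1  -10-
Unchecked terms (primes): --11, -01-, -1-1, -10-
Minterm coverage:
  m2 ⊆ -01- [E]
  m3 ⊆ --11,-01-
  m4 ⊆ -10- [E]
  m5 ⊆ -1-1,-10-
  m7 ⊆ --11,-1-1
  m10 ⊆ -01- [E]
  m11 ⊆ --11,-01-
  m12 ⊆ -10- [E]
  m13 ⊆ -1-1,-10-
  m15 ⊆ --11,-1-1
E = {-01-, -10-}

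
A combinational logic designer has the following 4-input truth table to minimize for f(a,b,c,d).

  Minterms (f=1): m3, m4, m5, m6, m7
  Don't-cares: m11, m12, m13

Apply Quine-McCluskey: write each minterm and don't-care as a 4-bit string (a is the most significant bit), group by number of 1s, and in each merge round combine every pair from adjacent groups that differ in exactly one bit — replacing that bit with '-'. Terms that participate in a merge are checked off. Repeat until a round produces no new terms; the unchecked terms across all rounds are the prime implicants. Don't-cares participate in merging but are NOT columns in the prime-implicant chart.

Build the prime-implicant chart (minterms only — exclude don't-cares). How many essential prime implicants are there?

Round 0: 0011✓ 0100✓ 0101✓ 0110✓ 0111✓ 1011✓ 1100✓ 1101✓
Round 1: -011 -100✓ -101✓ 0-11 01-0✓ 01-1✓ 010-✓ 011-✓ 110-✓
Round 2: -10- 01--
PIs = {-011, -10-, 0-11, 01--}
Coverage chart:
  m3: -011,0-11
  m4: -10-,01--
  m5: -10-,01--
  m6: 01-- ←essential
  m7: 0-11,01--
Essential: 01--

1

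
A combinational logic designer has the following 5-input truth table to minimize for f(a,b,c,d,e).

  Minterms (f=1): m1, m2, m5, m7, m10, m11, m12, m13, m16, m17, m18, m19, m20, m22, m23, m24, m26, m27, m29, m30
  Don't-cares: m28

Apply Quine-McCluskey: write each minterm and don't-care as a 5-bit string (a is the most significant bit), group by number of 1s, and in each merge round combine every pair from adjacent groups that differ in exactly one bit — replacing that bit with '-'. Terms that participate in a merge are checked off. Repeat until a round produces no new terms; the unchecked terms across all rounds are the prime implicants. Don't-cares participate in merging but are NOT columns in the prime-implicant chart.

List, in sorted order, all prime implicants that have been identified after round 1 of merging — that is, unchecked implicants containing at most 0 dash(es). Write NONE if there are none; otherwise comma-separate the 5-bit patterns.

NONE

Round 0: 00001✓ 00010✓ 00101✓ 00111✓ 01010✓ 01011✓ 01100✓ 01101✓ 10000✓ 10001✓ 10010✓ 10011✓ 10100✓ 10110✓ 10111✓ 11000✓ 11010✓ 11011✓ 11100✓ 11101✓ 11110✓
Round 1: -0001 -0010✓ -0111 -1010✓ -1011✓ -1100✓ -1101✓ 0-010✓ 0-101 00-01 001-1 0101-✓ 0110-✓ 1-000✓ 1-010✓ 1-011✓ 1-100✓ 1-110✓ 10-00✓ 10-10✓ 10-11✓ 100-0✓ 100-1✓ 1000-✓ 1001-✓ 101-0✓ 1011-✓ 11-00✓ 11-10✓ 110-0✓ 1101-✓ 111-0✓ 1110-✓
Round 2: --010 -101- -110- 1--00✓ 1--10✓ 1-0-0✓ 1-01- 1-1-0✓ 10--0✓ 10-1- 100-- 11--0✓
Round 3: 1---0
PIs = {--010, -0001, -0111, -101-, -110-, 0-101, 00-01, 001-1, 1---0, 1-01-, 10-1-, 100--}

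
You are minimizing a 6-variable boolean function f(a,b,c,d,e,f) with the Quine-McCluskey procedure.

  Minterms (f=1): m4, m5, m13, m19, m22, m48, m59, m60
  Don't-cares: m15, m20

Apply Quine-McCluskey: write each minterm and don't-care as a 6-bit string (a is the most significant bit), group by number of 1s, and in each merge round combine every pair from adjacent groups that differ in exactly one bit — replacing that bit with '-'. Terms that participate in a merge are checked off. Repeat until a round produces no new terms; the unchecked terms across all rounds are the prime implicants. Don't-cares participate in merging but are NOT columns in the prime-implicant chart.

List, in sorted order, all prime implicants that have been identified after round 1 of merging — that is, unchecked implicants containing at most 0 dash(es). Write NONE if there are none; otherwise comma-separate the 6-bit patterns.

010011, 110000, 111011, 111100

Round 0: 000100✓ 000101✓ 001101✓ 001111✓ 010011 010100✓ 010110✓ 110000 111011 111100
Round 1: 0-0100 00-101 00010- 0011-1 0101-0
PIs = {0-0100, 00-101, 00010-, 0011-1, 010011, 0101-0, 110000, 111011, 111100}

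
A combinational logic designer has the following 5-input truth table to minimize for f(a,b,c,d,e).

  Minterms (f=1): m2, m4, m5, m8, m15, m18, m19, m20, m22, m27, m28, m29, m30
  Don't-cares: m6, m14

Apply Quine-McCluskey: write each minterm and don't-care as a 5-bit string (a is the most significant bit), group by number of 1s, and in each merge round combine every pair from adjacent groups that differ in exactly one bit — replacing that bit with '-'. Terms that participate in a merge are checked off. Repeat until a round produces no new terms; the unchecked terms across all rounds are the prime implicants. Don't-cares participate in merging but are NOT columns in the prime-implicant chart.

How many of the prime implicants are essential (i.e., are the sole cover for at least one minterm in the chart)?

size-2^0 implicants → 00010(✓)  00100(✓)  00101(✓)  00110(✓)  01000  01110(✓)  01111(✓)  10010(✓)  10011(✓)  10100(✓)  10110(✓)  11011(✓)  11100(✓)  11101(✓)  11110(✓)
size-2^1 implicants → -0010(✓)  -0100(✓)  -0110(✓)  -1110(✓)  0-110(✓)  00-10(✓)  001-0(✓)  0010-  0111-  1-011  1-100(✓)  1-110(✓)  10-10(✓)  1001-  101-0(✓)  111-0(✓)  1110-
size-2^2 implicants → --110  -0-10  -01-0  1-1-0
Unchecked terms (primes): --110, -0-10, -01-0, 0010-, 01000, 0111-, 1-011, 1-1-0, 1001-, 1110-
Minterm coverage:
  m2 ⊆ -0-10 [E]
  m4 ⊆ -01-0,0010-
  m5 ⊆ 0010- [E]
  m8 ⊆ 01000 [E]
  m15 ⊆ 0111- [E]
  m18 ⊆ -0-10,1001-
  m19 ⊆ 1-011,1001-
  m20 ⊆ -01-0,1-1-0
  m22 ⊆ --110,-0-10,-01-0,1-1-0
  m27 ⊆ 1-011 [E]
  m28 ⊆ 1-1-0,1110-
  m29 ⊆ 1110- [E]
  m30 ⊆ --110,1-1-0
E = {-0-10, 0010-, 01000, 0111-, 1-011, 1110-}

6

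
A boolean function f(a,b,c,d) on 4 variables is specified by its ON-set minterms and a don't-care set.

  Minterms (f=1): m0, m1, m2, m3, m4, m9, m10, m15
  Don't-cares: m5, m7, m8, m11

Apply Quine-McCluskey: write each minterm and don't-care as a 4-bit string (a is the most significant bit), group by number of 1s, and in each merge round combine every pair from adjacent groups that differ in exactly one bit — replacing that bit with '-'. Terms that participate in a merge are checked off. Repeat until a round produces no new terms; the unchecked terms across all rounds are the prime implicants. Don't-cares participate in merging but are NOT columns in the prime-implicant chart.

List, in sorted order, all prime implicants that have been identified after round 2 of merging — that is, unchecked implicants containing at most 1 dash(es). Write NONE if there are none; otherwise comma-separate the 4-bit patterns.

NONE

Round 0: 0000✓ 0001✓ 0010✓ 0011✓ 0100✓ 0101✓ 0111✓ 1000✓ 1001✓ 1010✓ 1011✓ 1111✓
Round 1: -000✓ -001✓ -010✓ -011✓ -111✓ 0-00✓ 0-01✓ 0-11✓ 00-0✓ 00-1✓ 000-✓ 001-✓ 01-1✓ 010-✓ 1-11✓ 10-0✓ 10-1✓ 100-✓ 101-✓
Round 2: --11 -0-0✓ -0-1✓ -00-✓ -01-✓ 0--1 0-0- 00--✓ 10--✓
Round 3: -0--
PIs = {--11, -0--, 0--1, 0-0-}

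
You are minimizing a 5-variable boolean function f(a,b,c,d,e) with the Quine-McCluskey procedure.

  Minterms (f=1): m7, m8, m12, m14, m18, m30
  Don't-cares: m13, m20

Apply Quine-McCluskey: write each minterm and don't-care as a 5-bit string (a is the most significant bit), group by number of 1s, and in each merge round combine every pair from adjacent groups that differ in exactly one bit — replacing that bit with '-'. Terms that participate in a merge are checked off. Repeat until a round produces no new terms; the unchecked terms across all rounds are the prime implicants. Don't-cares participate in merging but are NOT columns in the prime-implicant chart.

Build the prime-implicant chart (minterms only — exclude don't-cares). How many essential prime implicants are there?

[col 0] 00111, 01000*, 01100*, 01101*, 01110*, 10010, 10100, 11110*
[col 1] -1110, 01-00, 011-0, 0110-
Prime implicants: -1110, 00111, 01-00, 011-0, 0110-, 10010, 10100
PI chart (minterm → PIs covering it):
  7 | 00111  (sole → essential)
  8 | 01-00  (sole → essential)
  12 | 01-00,011-0,0110-
  14 | -1110,011-0
  18 | 10010  (sole → essential)
  30 | -1110  (sole → essential)
Essential prime implicants: -1110, 00111, 01-00, 10010

4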